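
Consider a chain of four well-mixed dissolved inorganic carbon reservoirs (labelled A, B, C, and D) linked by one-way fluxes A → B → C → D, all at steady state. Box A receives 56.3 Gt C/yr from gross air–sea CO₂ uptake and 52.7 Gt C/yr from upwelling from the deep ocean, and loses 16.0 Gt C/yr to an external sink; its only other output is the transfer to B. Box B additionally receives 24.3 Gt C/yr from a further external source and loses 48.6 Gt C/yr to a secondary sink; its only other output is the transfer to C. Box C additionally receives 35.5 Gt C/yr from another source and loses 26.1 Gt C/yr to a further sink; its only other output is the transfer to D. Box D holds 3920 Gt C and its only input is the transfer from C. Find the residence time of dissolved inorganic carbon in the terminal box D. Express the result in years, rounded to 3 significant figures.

Box A: F(A→B) = (56.3 + 52.7) − 16.0 = 93.000 Gt C/yr.
Box B: F(B→C) = (93.000 + 24.3) − 48.6 = 68.700 Gt C/yr.
Box C: F(C→D) = (68.700 + 35.5) − 26.1 = 78.100 Gt C/yr.
Box D throughput = its input = 78.100 Gt C/yr; τ = 3920 / 78.100 = 50.19 yr.

50.2 yr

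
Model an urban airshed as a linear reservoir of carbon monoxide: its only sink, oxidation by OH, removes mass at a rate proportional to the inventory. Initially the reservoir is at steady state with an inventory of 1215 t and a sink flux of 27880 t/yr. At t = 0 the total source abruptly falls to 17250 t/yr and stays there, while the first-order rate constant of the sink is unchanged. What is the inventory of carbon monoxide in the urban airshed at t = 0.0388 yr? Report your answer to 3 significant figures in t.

Residence time τ = M₀/F₀ = 0.04358 yr. The eventual steady state is M_∞ = M₀·(F₁/F₀) = 1215 × 17250/27880 = 751.75 t.
The anomaly ΔM(t) = M(t) − M_∞ decays as ΔM₀·e^(−t/τ) with ΔM₀ = 1215 − 751.75 = 463.3 t.
At t = 0.0388 yr, e^(−t/τ) = e^(−0.8903) = 0.4105, so ΔM = 190.2 t and M = 751.75 + 190.2 = 941.92 t.

942 t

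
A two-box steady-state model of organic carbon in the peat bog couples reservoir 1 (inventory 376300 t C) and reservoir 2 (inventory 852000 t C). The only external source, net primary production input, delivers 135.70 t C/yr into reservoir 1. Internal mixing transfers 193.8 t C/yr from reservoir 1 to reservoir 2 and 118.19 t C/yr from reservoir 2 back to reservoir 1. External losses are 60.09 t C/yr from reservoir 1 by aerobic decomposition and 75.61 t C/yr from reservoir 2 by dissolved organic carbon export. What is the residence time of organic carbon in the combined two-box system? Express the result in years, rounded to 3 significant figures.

For the system as a whole, the A↔B exchange is internal and contributes nothing to the throughput; only the external sinks remove mass.
M_total = 376300 + 852000 = 1.2283×10^6 t C.
ΣF_external_out = 60.09 + 75.61 = 135.70 t C/yr.
τ = M_total / ΣF_ext = 1.2283×10^6 / 135.70 = 9052 yr.

9050 yr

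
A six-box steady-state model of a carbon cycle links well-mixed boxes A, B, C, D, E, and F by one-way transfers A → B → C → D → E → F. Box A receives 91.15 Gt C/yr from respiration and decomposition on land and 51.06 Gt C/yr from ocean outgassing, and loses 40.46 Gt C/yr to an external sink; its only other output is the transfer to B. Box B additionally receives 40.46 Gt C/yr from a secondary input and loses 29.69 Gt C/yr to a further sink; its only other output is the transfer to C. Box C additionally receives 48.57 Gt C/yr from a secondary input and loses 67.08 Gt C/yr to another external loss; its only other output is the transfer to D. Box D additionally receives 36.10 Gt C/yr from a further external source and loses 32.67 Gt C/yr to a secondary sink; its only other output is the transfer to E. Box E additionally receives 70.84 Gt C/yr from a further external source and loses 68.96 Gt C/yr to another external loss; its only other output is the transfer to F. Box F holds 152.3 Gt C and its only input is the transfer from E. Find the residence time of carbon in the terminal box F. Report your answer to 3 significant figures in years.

1.53 yr

Box A: F(A→B) = (91.15 + 51.06) − 40.46 = 101.75 Gt C/yr.
Box B: F(B→C) = (101.75 + 40.46) − 29.69 = 112.52 Gt C/yr.
Box C: F(C→D) = (112.52 + 48.57) − 67.08 = 94.010 Gt C/yr.
Box D: F(D→E) = (94.010 + 36.10) − 32.67 = 97.440 Gt C/yr.
Box E: F(E→F) = (97.440 + 70.84) − 68.96 = 99.320 Gt C/yr.
Box F throughput = its input = 99.320 Gt C/yr; τ = 152.3 / 99.320 = 1.533 yr.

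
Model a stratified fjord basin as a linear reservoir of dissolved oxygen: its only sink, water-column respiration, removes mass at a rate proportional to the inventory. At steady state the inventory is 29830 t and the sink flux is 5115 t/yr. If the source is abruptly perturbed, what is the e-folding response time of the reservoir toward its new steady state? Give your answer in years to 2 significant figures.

5.8 yr

For a linear reservoir the response time equals the residence time τ = M/F.
τ = 29830 / 5115 = 5.832 yr.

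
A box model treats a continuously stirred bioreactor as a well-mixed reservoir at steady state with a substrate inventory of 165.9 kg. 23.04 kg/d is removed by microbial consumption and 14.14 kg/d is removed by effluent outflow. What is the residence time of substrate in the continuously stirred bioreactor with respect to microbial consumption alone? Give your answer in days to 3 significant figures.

Residence time with respect to a single sink: τ = M / F_sink.
τ = 165.9 / 23.04 = 7.201 d.

7.20 d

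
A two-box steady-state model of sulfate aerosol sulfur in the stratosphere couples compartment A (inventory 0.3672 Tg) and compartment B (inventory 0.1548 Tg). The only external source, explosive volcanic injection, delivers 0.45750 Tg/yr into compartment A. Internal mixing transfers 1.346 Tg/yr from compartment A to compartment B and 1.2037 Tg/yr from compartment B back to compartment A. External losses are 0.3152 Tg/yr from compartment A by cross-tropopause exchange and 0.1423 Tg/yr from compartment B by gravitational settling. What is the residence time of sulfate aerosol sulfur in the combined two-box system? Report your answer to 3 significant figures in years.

1.14 yr

Residence time in the combined system uses the total inventory and the total *external* removal — internal exchanges between the two boxes cancel.
M_total = 0.3672 + 0.1548 = 0.52200 Tg.
ΣF_external_out = 0.3152 + 0.1423 = 0.45750 Tg/yr.
τ = M_total / ΣF_ext = 0.52200 / 0.45750 = 1.141 yr.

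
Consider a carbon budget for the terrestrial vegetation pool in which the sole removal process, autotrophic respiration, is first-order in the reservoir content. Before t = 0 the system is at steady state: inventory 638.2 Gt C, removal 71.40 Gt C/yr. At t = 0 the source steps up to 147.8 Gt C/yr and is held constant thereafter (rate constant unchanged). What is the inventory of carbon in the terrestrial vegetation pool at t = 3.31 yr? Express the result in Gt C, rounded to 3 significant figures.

850 Gt C

The sink rate constant is k = F₀/M₀ = 71.40/638.2 = 0.1119 yr⁻¹.
Solving dM/dt = F₁ − kM with M(0) = M₀ gives M(t) = F₁/k + (M₀ − F₁/k)·e^(−kt).
F₁/k = 147.8/0.1119 = 1321.1 Gt C; kt = 0.1119 × 3.31 = 0.3703, e^(−kt) = 0.6905.
M(3.31) = 1321.1 + (638.2 − 1321.1) × 0.6905 = 1321.1 − 471.5 = 849.54 Gt C.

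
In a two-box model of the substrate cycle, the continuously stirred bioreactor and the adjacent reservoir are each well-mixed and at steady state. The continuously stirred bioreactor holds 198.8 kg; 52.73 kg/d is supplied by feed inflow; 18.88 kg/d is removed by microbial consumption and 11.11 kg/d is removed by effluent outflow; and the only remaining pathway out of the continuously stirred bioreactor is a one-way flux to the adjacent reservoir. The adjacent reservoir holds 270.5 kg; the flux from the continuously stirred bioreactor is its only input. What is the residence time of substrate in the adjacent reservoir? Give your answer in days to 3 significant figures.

11.9 d

Balance the continuously stirred bioreactor: ΣF_in = 52.730 kg/d.
Flux to the adjacent reservoir = ΣF_in − (18.88 + 11.11) = 22.740 kg/d.
At steady state the output of the adjacent reservoir equals its input, 22.740 kg/d.
τ = M / F = 270.5 / 22.740 = 11.90 d.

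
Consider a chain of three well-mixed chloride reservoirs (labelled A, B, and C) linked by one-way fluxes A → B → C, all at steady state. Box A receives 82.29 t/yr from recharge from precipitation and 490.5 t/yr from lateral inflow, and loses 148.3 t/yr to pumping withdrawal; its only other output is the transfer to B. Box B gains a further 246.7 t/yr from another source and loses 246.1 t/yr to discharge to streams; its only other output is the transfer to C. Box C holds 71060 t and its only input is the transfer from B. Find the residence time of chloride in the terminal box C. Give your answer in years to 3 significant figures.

167 yr

Box A: F(A→B) = (82.29 + 490.5) − 148.3 = 424.49 t/yr.
Box B: F(B→C) = (424.49 + 246.7) − 246.1 = 425.09 t/yr.
Box C throughput = its input = 425.09 t/yr; τ = 71060 / 425.09 = 167.2 yr.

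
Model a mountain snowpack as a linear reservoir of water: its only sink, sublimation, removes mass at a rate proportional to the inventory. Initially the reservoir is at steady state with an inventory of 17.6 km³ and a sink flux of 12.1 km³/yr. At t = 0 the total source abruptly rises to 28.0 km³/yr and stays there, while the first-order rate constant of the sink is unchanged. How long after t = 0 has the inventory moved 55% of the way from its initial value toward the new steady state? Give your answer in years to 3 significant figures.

τ = M₀/F₀ = 17.6/12.1 = 1.455 yr.
The remaining gap fraction is e^(−t/τ); 55% covered ⇒ e^(−t/τ) = 0.450.
t = −τ ln(0.450) = 1.455 × 0.7985 = 1.161 yr.

1.16 yr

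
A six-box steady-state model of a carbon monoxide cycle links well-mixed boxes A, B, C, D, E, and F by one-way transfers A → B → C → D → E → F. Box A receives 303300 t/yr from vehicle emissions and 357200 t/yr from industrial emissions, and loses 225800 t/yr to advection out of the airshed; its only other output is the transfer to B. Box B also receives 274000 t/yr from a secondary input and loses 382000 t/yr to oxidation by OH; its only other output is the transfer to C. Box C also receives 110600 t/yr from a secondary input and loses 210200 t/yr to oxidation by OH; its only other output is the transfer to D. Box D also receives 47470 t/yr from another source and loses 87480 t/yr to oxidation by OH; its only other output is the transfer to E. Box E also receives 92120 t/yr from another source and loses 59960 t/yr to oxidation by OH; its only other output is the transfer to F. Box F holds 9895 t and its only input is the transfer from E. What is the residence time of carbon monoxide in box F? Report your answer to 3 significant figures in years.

Box A: F(A→B) = (303300 + 357200) − 225800 = 434700 t/yr.
Box B: F(B→C) = (434700 + 274000) − 382000 = 326700 t/yr.
Box C: F(C→D) = (326700 + 110600) − 210200 = 227100 t/yr.
Box D: F(D→E) = (227100 + 47470) − 87480 = 187090 t/yr.
Box E: F(E→F) = (187090 + 92120) − 59960 = 219250 t/yr.
Box F throughput = its input = 219250 t/yr; τ = 9895 / 219250 = 0.04513 yr.

0.0451 yr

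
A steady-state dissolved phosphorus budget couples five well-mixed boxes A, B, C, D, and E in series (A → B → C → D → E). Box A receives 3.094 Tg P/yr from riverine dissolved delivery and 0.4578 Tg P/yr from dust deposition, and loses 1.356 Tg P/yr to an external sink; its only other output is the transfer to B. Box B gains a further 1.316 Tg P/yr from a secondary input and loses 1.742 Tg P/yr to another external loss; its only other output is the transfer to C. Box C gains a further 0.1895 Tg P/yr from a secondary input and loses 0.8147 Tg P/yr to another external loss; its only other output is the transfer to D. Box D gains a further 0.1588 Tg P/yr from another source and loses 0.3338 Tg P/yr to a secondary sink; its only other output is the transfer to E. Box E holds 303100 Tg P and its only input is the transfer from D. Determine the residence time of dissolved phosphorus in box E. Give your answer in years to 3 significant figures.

Box A: F(A→B) = (3.094 + 0.4578) − 1.356 = 2.1958 Tg P/yr.
Box B: F(B→C) = (2.1958 + 1.316) − 1.742 = 1.7698 Tg P/yr.
Box C: F(C→D) = (1.7698 + 0.1895) − 0.8147 = 1.1446 Tg P/yr.
Box D: F(D→E) = (1.1446 + 0.1588) − 0.3338 = 0.96960 Tg P/yr.
Box E throughput = its input = 0.96960 Tg P/yr; τ = 303100 / 0.96960 = 312600 yr.

313000 yr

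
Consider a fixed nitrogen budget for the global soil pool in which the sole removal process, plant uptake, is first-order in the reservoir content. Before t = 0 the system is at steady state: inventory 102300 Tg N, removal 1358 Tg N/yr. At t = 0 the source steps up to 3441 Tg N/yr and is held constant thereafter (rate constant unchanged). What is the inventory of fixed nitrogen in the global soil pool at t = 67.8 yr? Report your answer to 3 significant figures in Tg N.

The sink rate constant is k = F₀/M₀ = 1358/102300 = 0.01327 yr⁻¹.
Solving dM/dt = F₁ − kM with M(0) = M₀ gives M(t) = F₁/k + (M₀ − F₁/k)·e^(−kt).
F₁/k = 3441/0.01327 = 259220 Tg N; kt = 0.01327 × 67.8 = 0.9000, e^(−kt) = 0.4066.
M(67.8) = 259220 + (102300 − 259220) × 0.4066 = 259220 − 63800 = 195420 Tg N.

195000 Tg N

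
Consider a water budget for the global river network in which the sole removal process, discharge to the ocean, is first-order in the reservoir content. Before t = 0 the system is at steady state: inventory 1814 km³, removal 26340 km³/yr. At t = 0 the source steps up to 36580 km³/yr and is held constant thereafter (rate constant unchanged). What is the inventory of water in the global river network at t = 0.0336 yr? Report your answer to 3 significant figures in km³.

Residence time τ = M₀/F₀ = 0.06887 yr. The eventual steady state is M_∞ = M₀·(F₁/F₀) = 1814 × 36580/26340 = 2519.2 km³.
The anomaly ΔM(t) = M(t) − M_∞ decays as ΔM₀·e^(−t/τ) with ΔM₀ = 1814 − 2519.2 = −705.2 km³.
At t = 0.0336 yr, e^(−t/τ) = e^(−0.4879) = 0.6139, so ΔM = −432.9 km³ and M = 2519.2 − 432.9 = 2086.3 km³.

2090 km³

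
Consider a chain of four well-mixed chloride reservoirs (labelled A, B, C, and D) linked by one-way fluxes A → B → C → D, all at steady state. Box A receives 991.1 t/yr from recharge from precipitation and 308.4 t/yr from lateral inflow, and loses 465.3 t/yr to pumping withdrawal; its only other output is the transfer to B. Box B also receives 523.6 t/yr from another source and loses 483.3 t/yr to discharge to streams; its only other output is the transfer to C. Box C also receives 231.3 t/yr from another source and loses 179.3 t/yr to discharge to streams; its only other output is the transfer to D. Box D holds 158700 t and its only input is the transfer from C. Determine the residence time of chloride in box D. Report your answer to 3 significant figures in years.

171 yr

Box A: F(A→B) = (991.1 + 308.4) − 465.3 = 834.20 t/yr.
Box B: F(B→C) = (834.20 + 523.6) − 483.3 = 874.50 t/yr.
Box C: F(C→D) = (874.50 + 231.3) − 179.3 = 926.50 t/yr.
Box D throughput = its input = 926.50 t/yr; τ = 158700 / 926.50 = 171.3 yr.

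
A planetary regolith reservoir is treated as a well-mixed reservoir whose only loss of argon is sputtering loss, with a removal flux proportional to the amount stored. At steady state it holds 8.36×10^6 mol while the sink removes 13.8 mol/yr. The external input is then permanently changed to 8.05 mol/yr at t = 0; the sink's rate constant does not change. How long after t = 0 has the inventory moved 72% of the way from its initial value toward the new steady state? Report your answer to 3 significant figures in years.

τ = M₀/F₀ = 8.36×10^6/13.8 = 605800 yr.
The remaining gap fraction is e^(−t/τ); 72% covered ⇒ e^(−t/τ) = 0.280.
t = −τ ln(0.280) = 605800 × 1.273 = 771200 yr.

771000 yr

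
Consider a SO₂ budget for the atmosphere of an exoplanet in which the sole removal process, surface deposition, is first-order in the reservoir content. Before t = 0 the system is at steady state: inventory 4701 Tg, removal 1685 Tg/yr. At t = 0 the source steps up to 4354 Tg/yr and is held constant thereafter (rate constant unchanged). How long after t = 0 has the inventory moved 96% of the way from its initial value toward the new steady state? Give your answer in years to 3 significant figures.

8.98 yr

τ = M₀/F₀ = 4701/1685 = 2.790 yr.
The remaining gap fraction is e^(−t/τ); 96% covered ⇒ e^(−t/τ) = 0.0400.
t = −τ ln(0.0400) = 2.790 × 3.219 = 8.980 yr.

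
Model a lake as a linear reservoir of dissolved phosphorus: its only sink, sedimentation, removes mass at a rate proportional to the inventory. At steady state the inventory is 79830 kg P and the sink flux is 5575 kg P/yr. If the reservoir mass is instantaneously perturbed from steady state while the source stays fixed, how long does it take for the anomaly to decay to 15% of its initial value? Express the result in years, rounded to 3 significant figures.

27.2 yr

For a linear reservoir the anomaly decays as exp(−t/τ) with τ = M/F = 79830/5575 = 14.32 yr.
exp(−t/τ) = 0.15 ⇒ t = −τ ln(0.15) = 14.32 × 1.897 = 27.17 yr.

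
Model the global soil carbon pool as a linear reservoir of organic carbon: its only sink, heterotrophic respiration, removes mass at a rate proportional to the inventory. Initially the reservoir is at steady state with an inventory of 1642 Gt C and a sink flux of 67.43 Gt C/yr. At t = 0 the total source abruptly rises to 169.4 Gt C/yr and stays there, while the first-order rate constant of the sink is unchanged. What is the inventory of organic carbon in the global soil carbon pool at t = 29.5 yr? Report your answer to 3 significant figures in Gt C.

Residence time τ = M₀/F₀ = 24.35 yr. The eventual steady state is M_∞ = M₀·(F₁/F₀) = 1642 × 169.4/67.43 = 4125.1 Gt C.
The anomaly ΔM(t) = M(t) − M_∞ decays as ΔM₀·e^(−t/τ) with ΔM₀ = 1642 − 4125.1 = −2483 Gt C.
At t = 29.5 yr, e^(−t/τ) = e^(−1.211) = 0.2978, so ΔM = −739.4 Gt C and M = 4125.1 − 739.4 = 3385.7 Gt C.

3390 Gt C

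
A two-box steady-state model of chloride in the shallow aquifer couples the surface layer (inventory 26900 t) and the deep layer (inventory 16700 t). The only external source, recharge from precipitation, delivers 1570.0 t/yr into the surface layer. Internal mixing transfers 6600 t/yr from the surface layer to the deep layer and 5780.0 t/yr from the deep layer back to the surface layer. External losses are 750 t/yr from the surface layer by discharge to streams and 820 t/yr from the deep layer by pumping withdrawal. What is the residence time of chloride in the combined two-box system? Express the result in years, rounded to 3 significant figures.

Residence time in the combined system uses the total inventory and the total *external* removal — internal exchanges between the two boxes cancel.
M_total = 26900 + 16700 = 43600 t.
ΣF_external_out = 750 + 820 = 1570.0 t/yr.
τ = M_total / ΣF_ext = 43600 / 1570.0 = 27.77 yr.

27.8 yr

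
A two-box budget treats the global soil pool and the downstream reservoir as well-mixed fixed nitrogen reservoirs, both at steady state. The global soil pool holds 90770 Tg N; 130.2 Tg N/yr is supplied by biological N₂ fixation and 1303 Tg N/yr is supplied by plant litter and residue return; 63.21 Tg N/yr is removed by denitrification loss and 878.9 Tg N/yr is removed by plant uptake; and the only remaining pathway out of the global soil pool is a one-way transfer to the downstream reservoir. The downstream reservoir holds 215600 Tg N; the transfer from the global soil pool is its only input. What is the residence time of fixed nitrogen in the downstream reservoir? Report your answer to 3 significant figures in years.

Balance the global soil pool: ΣF_in = 130.2 + 1303 = 1433.2 Tg N/yr.
Transfer to the downstream reservoir = ΣF_in − (63.21 + 878.9) = 491.09 Tg N/yr.
At steady state the output of the downstream reservoir equals its input, 491.09 Tg N/yr.
τ = M / F = 215600 / 491.09 = 439.0 yr.

439 yr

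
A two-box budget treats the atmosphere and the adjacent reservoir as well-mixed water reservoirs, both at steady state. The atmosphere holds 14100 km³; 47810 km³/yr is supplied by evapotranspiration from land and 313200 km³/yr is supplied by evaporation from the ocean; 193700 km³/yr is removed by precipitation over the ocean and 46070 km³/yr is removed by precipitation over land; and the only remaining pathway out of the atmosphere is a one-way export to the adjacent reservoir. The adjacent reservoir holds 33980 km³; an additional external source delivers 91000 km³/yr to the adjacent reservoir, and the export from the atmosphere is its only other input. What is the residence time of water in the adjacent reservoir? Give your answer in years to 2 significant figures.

Balance the atmosphere: ΣF_in = 47810 + 313200 = 361010 km³/yr.
Export to the adjacent reservoir = ΣF_in − (193700 + 46070) = 121240 km³/yr.
Total input to the adjacent reservoir = 121240 + 91000 = 212240 km³/yr; at steady state this equals its total output.
τ = M / F = 33980 / 212240 = 0.1601 yr.

0.16 yr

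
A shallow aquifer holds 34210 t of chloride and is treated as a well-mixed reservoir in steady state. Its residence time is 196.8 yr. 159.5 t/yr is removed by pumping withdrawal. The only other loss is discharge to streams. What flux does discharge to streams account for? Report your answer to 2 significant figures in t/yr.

Total removal F = M/τ = 34210 / 196.8 = 173.8 t/yr.
Discharge to streams = F − (159.5) = 173.8 − 159.5 = 14.33 t/yr.

14 t/yr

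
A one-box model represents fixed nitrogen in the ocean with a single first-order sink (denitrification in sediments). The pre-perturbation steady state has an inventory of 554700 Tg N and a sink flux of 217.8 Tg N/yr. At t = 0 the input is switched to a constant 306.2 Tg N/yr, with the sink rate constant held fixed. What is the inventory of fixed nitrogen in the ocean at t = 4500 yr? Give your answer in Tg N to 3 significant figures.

741000 Tg N

Residence time τ = M₀/F₀ = 2547 yr. The eventual steady state is M_∞ = M₀·(F₁/F₀) = 554700 × 306.2/217.8 = 779840 Tg N.
The anomaly ΔM(t) = M(t) − M_∞ decays as ΔM₀·e^(−t/τ) with ΔM₀ = 554700 − 779840 = −225100 Tg N.
At t = 4500 yr, e^(−t/τ) = e^(−1.767) = 0.1709, so ΔM = −38470 Tg N and M = 779840 − 38470 = 741370 Tg N.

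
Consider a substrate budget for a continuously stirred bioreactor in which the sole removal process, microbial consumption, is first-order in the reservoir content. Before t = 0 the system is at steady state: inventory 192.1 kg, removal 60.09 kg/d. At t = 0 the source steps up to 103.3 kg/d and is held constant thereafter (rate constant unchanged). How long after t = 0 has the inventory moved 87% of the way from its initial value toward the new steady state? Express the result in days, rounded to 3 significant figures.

τ = M₀/F₀ = 192.1/60.09 = 3.197 d.
The remaining gap fraction is e^(−t/τ); 87% covered ⇒ e^(−t/τ) = 0.130.
t = −τ ln(0.130) = 3.197 × 2.040 = 6.522 d.

6.52 d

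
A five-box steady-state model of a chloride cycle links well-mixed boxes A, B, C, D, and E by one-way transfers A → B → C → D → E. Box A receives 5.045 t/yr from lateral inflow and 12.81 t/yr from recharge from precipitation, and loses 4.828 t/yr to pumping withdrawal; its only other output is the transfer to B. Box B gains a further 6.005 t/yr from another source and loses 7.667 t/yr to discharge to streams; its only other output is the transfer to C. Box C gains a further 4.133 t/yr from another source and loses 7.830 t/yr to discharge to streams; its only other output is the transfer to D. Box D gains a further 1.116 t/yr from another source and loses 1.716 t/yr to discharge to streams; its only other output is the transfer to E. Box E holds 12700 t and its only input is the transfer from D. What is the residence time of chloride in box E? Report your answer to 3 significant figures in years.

Box A: F(A→B) = (5.045 + 12.81) − 4.828 = 13.027 t/yr.
Box B: F(B→C) = (13.027 + 6.005) − 7.667 = 11.365 t/yr.
Box C: F(C→D) = (11.365 + 4.133) − 7.830 = 7.6680 t/yr.
Box D: F(D→E) = (7.6680 + 1.116) − 1.716 = 7.0680 t/yr.
Box E throughput = its input = 7.0680 t/yr; τ = 12700 / 7.0680 = 1797 yr.

1800 yr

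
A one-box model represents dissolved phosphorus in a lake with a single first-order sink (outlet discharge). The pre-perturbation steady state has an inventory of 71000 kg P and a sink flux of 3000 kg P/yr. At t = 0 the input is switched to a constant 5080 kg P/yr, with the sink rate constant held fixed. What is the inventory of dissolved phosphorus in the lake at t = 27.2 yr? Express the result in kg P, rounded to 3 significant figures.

The sink rate constant is k = F₀/M₀ = 3000/71000 = 0.04225 yr⁻¹.
Solving dM/dt = F₁ − kM with M(0) = M₀ gives M(t) = F₁/k + (M₀ − F₁/k)·e^(−kt).
F₁/k = 5080/0.04225 = 120230 kg P; kt = 0.04225 × 27.2 = 1.149, e^(−kt) = 0.3169.
M(27.2) = 120230 + (71000 − 120230) × 0.3169 = 120230 − 15600 = 104630 kg P.

105000 kg P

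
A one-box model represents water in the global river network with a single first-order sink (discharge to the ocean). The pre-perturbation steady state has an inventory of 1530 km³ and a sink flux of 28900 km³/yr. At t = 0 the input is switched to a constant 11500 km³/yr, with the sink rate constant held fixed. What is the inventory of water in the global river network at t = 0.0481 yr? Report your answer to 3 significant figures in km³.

980 km³

τ = M₀/F₀ = 1530/28900 = 0.05294 yr; rate constant k = 1/τ.
New steady state M_∞ = F₁/k = F₁·τ = 11500 × 0.05294 = 608.82 km³.
M(t) = M_∞ + (M₀ − M_∞)·e^(−t/τ); t/τ = 0.0481/0.05294 = 0.9086, so e^(−t/τ) = 0.4031.
M(t) = 608.82 + 921.2 × 0.4031 = 980.16 km³.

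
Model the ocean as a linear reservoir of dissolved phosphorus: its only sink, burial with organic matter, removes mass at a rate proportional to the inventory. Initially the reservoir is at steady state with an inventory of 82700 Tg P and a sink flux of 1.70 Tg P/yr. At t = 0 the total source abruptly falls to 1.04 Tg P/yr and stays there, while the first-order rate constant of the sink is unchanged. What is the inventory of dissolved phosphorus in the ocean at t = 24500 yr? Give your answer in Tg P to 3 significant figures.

The sink rate constant is k = F₀/M₀ = 1.70/82700 = 2.056×10^-5 yr⁻¹.
Solving dM/dt = F₁ − kM with M(0) = M₀ gives M(t) = F₁/k + (M₀ − F₁/k)·e^(−kt).
F₁/k = 1.04/2.056×10^-5 = 50593 Tg P; kt = 2.056×10^-5 × 24500 = 0.5036, e^(−kt) = 0.6043.
M(24500) = 50593 + (82700 − 50593) × 0.6043 = 50593 + 19400 = 69996 Tg P.

70000 Tg P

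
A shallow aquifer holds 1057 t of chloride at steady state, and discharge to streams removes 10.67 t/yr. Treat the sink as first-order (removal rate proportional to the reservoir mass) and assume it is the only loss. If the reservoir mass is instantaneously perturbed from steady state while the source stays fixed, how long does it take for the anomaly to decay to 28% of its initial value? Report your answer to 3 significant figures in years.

126 yr

For a linear reservoir the anomaly decays as exp(−t/τ) with τ = M/F = 1057/10.67 = 99.06 yr.
exp(−t/τ) = 0.28 ⇒ t = −τ ln(0.28) = 99.06 × 1.273 = 126.1 yr.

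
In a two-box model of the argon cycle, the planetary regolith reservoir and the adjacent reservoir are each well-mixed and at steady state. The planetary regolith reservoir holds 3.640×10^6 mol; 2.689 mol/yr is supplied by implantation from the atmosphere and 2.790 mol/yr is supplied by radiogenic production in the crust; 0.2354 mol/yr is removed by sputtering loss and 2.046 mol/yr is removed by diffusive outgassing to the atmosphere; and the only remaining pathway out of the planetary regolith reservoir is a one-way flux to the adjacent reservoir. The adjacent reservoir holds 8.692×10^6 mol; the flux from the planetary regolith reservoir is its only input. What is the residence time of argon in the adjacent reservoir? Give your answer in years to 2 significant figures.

2.7×10^6 yr

Balance the planetary regolith reservoir: ΣF_in = 2.689 + 2.790 = 5.4790 mol/yr.
Flux to the adjacent reservoir = ΣF_in − (0.2354 + 2.046) = 3.1976 mol/yr.
At steady state the output of the adjacent reservoir equals its input, 3.1976 mol/yr.
τ = M / F = 8.692×10^6 / 3.1976 = 2.718×10^6 yr.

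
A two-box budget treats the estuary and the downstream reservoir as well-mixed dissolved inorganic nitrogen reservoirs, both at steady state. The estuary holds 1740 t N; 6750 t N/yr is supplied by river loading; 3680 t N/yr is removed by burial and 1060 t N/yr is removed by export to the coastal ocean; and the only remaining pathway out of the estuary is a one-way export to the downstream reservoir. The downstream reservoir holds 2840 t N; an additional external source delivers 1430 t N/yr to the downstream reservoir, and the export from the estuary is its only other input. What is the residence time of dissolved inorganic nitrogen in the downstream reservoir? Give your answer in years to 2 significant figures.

Balance the estuary: ΣF_in = 6750.0 t N/yr.
Export to the downstream reservoir = ΣF_in − (3680 + 1060) = 2010.0 t N/yr.
Total input to the downstream reservoir = 2010.0 + 1430 = 3440.0 t N/yr; at steady state this equals its total output.
τ = M / F = 2840 / 3440.0 = 0.8256 yr.

0.83 yr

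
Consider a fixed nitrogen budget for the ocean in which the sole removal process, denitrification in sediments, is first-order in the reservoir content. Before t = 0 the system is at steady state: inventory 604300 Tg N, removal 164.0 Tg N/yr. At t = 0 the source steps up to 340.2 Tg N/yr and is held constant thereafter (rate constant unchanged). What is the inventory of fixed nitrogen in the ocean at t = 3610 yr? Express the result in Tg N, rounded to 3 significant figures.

1.01×10^6 Tg N

Residence time τ = M₀/F₀ = 3685 yr. The eventual steady state is M_∞ = M₀·(F₁/F₀) = 604300 × 340.2/164.0 = 1.2536×10^6 Tg N.
The anomaly ΔM(t) = M(t) − M_∞ decays as ΔM₀·e^(−t/τ) with ΔM₀ = 604300 − 1.2536×10^6 = −649300 Tg N.
At t = 3610 yr, e^(−t/τ) = e^(−0.9797) = 0.3754, so ΔM = −243700 Tg N and M = 1.2536×10^6 − 243700 = 1.0098×10^6 Tg N.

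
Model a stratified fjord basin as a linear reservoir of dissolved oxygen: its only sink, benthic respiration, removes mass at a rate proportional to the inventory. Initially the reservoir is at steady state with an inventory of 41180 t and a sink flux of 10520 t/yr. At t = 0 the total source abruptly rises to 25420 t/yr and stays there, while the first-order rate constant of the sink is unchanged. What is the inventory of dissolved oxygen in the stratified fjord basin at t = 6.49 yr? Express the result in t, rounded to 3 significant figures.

88400 t

τ = M₀/F₀ = 41180/10520 = 3.914 yr; rate constant k = 1/τ.
New steady state M_∞ = F₁/k = F₁·τ = 25420 × 3.914 = 99505 t.
M(t) = M_∞ + (M₀ − M_∞)·e^(−t/τ); t/τ = 6.49/3.914 = 1.658, so e^(−t/τ) = 0.1905.
M(t) = 99505 − 58330 × 0.1905 = 88393 t.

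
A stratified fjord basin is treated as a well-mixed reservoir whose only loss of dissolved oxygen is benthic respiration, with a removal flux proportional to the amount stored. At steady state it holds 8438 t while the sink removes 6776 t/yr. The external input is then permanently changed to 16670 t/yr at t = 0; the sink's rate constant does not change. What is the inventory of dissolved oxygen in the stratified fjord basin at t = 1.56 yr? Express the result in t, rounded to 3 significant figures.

Residence time τ = M₀/F₀ = 1.245 yr. The eventual steady state is M_∞ = M₀·(F₁/F₀) = 8438 × 16670/6776 = 20759 t.
The anomaly ΔM(t) = M(t) − M_∞ decays as ΔM₀·e^(−t/τ) with ΔM₀ = 8438 − 20759 = −12320 t.
At t = 1.56 yr, e^(−t/τ) = e^(−1.253) = 0.2857, so ΔM = −3520 t and M = 20759 − 3520 = 17238 t.

17200 t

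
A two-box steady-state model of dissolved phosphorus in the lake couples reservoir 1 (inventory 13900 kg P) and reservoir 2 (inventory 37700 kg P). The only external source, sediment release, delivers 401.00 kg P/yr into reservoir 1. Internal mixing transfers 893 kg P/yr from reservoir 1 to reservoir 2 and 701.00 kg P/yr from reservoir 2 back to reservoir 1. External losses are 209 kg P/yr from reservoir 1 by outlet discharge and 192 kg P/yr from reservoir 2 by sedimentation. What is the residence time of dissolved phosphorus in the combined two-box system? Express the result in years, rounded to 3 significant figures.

129 yr

Treat the two boxes together as one reservoir: the mixing fluxes between them are internal recycling, so τ = ΣM / Σ(external losses).
M_total = 13900 + 37700 = 51600 kg P.
ΣF_external_out = 209 + 192 = 401.00 kg P/yr.
τ = M_total / ΣF_ext = 51600 / 401.00 = 128.7 yr.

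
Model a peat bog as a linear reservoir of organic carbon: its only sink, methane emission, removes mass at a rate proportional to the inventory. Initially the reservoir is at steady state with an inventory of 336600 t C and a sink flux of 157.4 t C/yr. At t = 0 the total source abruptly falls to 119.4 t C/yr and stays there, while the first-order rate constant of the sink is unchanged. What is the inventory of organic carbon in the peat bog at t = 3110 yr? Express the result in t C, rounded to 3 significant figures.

274000 t C

The sink rate constant is k = F₀/M₀ = 157.4/336600 = 0.0004676 yr⁻¹.
Solving dM/dt = F₁ − kM with M(0) = M₀ gives M(t) = F₁/k + (M₀ − F₁/k)·e^(−kt).
F₁/k = 119.4/0.0004676 = 255340 t C; kt = 0.0004676 × 3110 = 1.454, e^(−kt) = 0.2336.
M(3110) = 255340 + (336600 − 255340) × 0.2336 = 255340 + 18980 = 274320 t C.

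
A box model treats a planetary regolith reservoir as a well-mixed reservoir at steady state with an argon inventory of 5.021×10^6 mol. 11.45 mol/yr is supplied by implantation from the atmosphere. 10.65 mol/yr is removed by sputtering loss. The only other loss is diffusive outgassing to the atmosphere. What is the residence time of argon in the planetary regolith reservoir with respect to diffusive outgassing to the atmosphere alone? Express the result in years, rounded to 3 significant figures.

6.28×10^6 yr

At steady state ΣF_in = ΣF_out.
ΣF_in = 11.450 mol/yr.
Diffusive outgassing to the atmosphere flux = ΣF_in − (10.65) = 11.450 − 10.65 = 0.8000 mol/yr.
τ = M / F = 5.021×10^6 / 0.8000 = 6.276×10^6 yr.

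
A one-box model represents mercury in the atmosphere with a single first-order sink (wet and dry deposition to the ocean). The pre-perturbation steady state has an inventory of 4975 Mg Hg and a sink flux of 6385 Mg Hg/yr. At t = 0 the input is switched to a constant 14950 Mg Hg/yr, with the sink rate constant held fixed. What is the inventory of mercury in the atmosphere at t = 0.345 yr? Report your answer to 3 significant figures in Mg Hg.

Residence time τ = M₀/F₀ = 0.7792 yr. The eventual steady state is M_∞ = M₀·(F₁/F₀) = 4975 × 14950/6385 = 11649 Mg Hg.
The anomaly ΔM(t) = M(t) − M_∞ decays as ΔM₀·e^(−t/τ) with ΔM₀ = 4975 − 11649 = −6674 Mg Hg.
At t = 0.345 yr, e^(−t/τ) = e^(−0.4428) = 0.6422, so ΔM = −4286 Mg Hg and M = 11649 − 4286 = 7362.5 Mg Hg.

7360 Mg Hg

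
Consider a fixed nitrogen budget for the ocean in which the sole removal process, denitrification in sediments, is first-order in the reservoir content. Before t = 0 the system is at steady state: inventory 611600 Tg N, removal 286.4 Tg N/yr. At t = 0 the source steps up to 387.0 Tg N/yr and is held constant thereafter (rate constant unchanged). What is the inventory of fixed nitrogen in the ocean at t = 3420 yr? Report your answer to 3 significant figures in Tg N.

783000 Tg N

The sink rate constant is k = F₀/M₀ = 286.4/611600 = 0.0004683 yr⁻¹.
Solving dM/dt = F₁ − kM with M(0) = M₀ gives M(t) = F₁/k + (M₀ − F₁/k)·e^(−kt).
F₁/k = 387.0/0.0004683 = 826430 Tg N; kt = 0.0004683 × 3420 = 1.602, e^(−kt) = 0.2016.
M(3420) = 826430 + (611600 − 826430) × 0.2016 = 826430 − 43310 = 783120 Tg N.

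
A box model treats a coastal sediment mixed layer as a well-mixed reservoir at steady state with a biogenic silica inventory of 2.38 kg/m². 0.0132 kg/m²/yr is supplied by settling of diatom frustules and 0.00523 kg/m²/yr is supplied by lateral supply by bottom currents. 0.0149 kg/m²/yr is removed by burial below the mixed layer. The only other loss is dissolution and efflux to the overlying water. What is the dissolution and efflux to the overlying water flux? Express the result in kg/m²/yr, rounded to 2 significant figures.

0.0035 kg/m²/yr

At steady state ΣF_in = ΣF_out.
ΣF_in = 0.0132 + 0.00523 = 0.018430 kg/m²/yr.
Dissolution and efflux to the overlying water flux = ΣF_in − (0.0149) = 0.018430 − 0.01490 = 0.003530 kg/m²/yr.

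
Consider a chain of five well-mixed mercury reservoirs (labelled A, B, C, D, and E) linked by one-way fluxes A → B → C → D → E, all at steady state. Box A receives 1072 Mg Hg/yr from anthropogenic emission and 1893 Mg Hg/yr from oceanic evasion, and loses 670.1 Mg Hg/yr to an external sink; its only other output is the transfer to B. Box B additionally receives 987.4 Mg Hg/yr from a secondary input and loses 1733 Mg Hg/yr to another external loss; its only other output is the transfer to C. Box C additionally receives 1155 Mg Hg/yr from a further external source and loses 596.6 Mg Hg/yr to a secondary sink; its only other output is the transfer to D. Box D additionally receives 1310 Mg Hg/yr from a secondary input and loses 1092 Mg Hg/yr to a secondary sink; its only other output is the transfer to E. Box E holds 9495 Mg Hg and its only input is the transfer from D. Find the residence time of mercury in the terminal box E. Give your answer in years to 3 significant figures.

Box A: F(A→B) = (1072 + 1893) − 670.1 = 2294.9 Mg Hg/yr.
Box B: F(B→C) = (2294.9 + 987.4) − 1733 = 1549.3 Mg Hg/yr.
Box C: F(C→D) = (1549.3 + 1155) − 596.6 = 2107.7 Mg Hg/yr.
Box D: F(D→E) = (2107.7 + 1310) − 1092 = 2325.7 Mg Hg/yr.
Box E throughput = its input = 2325.7 Mg Hg/yr; τ = 9495 / 2325.7 = 4.083 yr.

4.08 yr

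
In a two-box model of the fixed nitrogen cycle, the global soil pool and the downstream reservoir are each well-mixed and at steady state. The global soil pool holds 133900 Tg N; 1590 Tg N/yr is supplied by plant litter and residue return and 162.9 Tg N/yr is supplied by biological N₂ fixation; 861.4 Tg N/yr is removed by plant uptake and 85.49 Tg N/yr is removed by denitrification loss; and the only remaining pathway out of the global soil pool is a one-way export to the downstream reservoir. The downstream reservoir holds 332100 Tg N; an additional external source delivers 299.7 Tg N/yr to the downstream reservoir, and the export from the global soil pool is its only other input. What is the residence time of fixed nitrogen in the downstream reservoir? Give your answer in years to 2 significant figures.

Balance the global soil pool: ΣF_in = 1590 + 162.9 = 1752.9 Tg N/yr.
Export to the downstream reservoir = ΣF_in − (861.4 + 85.49) = 806.01 Tg N/yr.
Total input to the downstream reservoir = 806.01 + 299.7 = 1105.7 Tg N/yr; at steady state this equals its total output.
τ = M / F = 332100 / 1105.7 = 300.4 yr.

300 yr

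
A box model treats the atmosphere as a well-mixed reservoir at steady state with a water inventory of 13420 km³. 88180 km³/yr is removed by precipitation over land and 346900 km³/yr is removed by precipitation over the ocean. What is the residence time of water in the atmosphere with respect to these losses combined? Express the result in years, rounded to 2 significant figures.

0.031 yr

Total removal = 88180 + 346900 = 435080 km³/yr.
τ = M / ΣF_out = 13420 / 435080 = 0.03084 yr.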